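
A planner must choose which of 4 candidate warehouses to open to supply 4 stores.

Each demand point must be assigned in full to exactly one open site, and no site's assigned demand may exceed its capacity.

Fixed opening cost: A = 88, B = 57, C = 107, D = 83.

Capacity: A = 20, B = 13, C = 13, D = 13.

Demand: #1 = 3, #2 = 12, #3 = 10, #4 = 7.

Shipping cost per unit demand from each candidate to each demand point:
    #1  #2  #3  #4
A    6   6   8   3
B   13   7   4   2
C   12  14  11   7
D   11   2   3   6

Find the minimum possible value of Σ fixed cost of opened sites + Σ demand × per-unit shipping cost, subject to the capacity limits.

314

Open {A, D}; cheapest assignment that respects the capacities:
  A (cap 20, load 20): #1, #3, #4 — cost 3×6 + 10×8 + 7×3 = 119
  D (cap 13, load 12): #2 — cost 12×2 = 24
  Shipping 143, fixed 171 → total 314.
  Any other capacity-feasible assignment to {A, D} ships for at least 143.
Compare {A, B}: its best feasible assignment gives total 317.
Compare {A, B, D}: its best feasible assignment gives total 331.
Every other set of open sites that can feasibly serve all demand totals ≥ 317 even under its best assignment. Minimum: 314.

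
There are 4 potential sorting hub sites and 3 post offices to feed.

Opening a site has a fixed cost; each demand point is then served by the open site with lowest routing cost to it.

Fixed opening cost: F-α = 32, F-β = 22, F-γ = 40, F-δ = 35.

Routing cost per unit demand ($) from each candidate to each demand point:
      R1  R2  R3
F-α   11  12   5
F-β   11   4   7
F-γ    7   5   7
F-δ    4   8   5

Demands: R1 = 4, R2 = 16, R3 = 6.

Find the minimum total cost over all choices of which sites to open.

167

Open {F-β, F-δ}: assign each demand point to its cheapest open site.
  R1→F-δ 4×4=16, R2→F-β 16×4=64, R3→F-δ 6×5=30
  routing cost 110, fixed 57 → total 167.
Compare {F-β}: routing cost 150 + fixed 22 = 172.
Compare {F-γ}: routing cost 150 + fixed 40 = 190.
Compare {F-α, F-β}: routing cost 138 + fixed 54 = 192.
All other subsets cost ≥ 172. Minimum total cost: 167.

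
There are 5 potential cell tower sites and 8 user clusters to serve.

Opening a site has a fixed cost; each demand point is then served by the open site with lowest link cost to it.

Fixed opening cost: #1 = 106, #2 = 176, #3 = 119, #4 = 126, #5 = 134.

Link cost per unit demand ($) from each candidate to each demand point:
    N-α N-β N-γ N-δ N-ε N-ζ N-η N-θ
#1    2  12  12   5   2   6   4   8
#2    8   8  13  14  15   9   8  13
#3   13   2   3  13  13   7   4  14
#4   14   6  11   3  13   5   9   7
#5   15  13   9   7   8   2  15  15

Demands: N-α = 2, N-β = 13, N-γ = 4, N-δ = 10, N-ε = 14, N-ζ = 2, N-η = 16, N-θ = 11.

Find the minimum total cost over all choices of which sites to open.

Open {#1, #3}: assign each demand point to its cheapest open site.
  N-α→#1 2×2=4, N-β→#3 13×2=26, N-γ→#3 4×3=12, N-δ→#1 10×5=50, N-ε→#1 14×2=28, N-ζ→#1 2×6=12, N-η→#1 16×4=64, N-θ→#1 11×8=88
  link cost 284, fixed 225 → total 509.
Compare {#1}: link cost 450 + fixed 106 = 556.
Compare {#1, #4}: link cost 335 + fixed 232 = 567.
Compare {#1, #3, #4}: link cost 251 + fixed 351 = 602.
All other subsets cost ≥ 556. Minimum total cost: 509.

509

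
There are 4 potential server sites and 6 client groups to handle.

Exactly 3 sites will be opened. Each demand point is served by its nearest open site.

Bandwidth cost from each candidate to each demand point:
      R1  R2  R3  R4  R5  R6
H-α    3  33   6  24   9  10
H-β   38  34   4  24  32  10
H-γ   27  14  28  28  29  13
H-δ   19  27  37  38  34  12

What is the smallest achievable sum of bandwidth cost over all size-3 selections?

Open {H-α, H-β, H-γ}.
  R1→H-α 3, R2→H-γ 14, R3→H-β 4, R4→H-α 24, R5→H-α 9, R6→H-α 10  ⇒ total 64.
Compare {H-α, H-γ, H-δ}: total 66.
Compare {H-α, H-β, H-δ}: total 77.
No size-3 selection does better; minimum is 64.

64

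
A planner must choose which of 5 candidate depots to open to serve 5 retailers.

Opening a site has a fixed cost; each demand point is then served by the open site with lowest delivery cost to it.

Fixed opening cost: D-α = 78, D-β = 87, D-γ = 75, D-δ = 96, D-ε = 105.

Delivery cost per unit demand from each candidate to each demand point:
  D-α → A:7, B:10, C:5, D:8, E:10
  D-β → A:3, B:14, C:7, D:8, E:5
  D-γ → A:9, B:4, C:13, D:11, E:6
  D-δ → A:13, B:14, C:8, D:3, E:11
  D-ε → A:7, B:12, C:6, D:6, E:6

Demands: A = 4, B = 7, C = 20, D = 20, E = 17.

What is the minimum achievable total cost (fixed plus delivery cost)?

557

Open {D-γ, D-δ}: assign each demand point to its cheapest open site.
  A→D-γ 4×9=36, B→D-γ 7×4=28, C→D-δ 20×8=160, D→D-δ 20×3=60, E→D-γ 17×6=102
  delivery cost 386, fixed 171 → total 557.
Compare {D-ε}: delivery cost 454 + fixed 105 = 559.
Compare {D-α, D-γ, D-δ}: delivery cost 318 + fixed 249 = 567.
Compare {D-α, D-γ}: delivery cost 418 + fixed 153 = 571.
All other subsets cost ≥ 559. Minimum total cost: 557.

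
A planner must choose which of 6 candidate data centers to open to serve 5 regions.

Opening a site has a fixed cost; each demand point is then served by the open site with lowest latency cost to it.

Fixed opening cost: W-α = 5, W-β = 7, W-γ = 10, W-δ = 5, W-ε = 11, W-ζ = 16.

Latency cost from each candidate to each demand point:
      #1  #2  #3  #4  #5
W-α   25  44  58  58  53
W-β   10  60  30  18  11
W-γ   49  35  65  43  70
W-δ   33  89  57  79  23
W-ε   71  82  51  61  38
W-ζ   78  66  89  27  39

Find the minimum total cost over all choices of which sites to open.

Open {W-β, W-γ}: assign each demand point to its cheapest open site.
  #1→W-β 10, #2→W-γ 35, #3→W-β 30, #4→W-β 18, #5→W-β 11
  latency cost 104, fixed 17 → total 121.
Compare {W-α, W-β}: latency cost 113 + fixed 12 = 125.
Compare {W-α, W-β, W-γ}: latency cost 104 + fixed 22 = 126.
Compare {W-β, W-γ, W-δ}: latency cost 104 + fixed 22 = 126.
All other subsets cost ≥ 125. Minimum total cost: 121.

121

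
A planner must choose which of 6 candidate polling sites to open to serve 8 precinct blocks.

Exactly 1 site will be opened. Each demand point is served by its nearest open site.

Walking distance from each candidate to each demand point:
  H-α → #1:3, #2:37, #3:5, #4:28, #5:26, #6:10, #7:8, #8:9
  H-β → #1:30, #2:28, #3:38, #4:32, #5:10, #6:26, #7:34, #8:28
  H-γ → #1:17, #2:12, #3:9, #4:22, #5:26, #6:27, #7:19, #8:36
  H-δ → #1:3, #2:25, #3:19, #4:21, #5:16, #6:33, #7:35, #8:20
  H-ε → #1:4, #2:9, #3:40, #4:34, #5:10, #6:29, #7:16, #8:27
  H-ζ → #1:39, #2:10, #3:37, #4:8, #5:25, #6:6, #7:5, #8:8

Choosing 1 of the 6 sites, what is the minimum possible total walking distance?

126

Open {H-α}.
  #1→H-α 3, #2→H-α 37, #3→H-α 5, #4→H-α 28, #5→H-α 26, #6→H-α 10, #7→H-α 8, #8→H-α 9  ⇒ total 126.
Compare {H-ζ}: total 138.
Compare {H-γ}: total 168.
No size-1 selection does better; minimum is 126.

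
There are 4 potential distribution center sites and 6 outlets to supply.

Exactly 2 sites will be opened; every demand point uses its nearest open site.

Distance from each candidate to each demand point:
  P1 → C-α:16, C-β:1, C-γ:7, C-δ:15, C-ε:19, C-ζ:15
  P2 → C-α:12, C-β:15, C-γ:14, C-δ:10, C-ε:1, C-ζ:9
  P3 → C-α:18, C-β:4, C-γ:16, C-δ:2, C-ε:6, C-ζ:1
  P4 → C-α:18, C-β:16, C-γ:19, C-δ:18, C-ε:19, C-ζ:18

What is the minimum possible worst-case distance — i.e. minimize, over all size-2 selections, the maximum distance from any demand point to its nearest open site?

Open {P1, P2}.
  Farthest demand point is C-α at distance 12 (to P2); all others are ≤ 12.
With {P2, P3} the worst case is 14.
With {P2, P4} the worst case is 15.
No size-2 selection achieves below 12.

12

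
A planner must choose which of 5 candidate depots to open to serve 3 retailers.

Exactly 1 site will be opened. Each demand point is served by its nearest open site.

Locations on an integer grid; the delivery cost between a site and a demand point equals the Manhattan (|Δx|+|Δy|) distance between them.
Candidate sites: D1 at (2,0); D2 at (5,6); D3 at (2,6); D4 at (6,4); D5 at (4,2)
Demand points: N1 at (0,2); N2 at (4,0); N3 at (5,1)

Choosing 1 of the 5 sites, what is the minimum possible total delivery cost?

8

Open {D5}.
  N1→D5 4, N2→D5 2, N3→D5 2  ⇒ total 8.
Compare {D1}: total 10.
Compare {D4}: total 18.
No size-1 selection does better; minimum is 8.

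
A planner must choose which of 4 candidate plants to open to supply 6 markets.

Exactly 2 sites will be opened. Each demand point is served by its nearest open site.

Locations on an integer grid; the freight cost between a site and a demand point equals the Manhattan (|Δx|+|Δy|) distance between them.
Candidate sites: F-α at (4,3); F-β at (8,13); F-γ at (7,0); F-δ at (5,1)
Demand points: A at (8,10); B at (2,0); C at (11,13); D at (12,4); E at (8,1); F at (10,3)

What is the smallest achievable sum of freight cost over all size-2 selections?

Open {F-β, F-γ}.
  A→F-β 3, B→F-γ 5, C→F-β 3, D→F-γ 9, E→F-γ 2, F→F-γ 6  ⇒ total 28.
Compare {F-β, F-δ}: total 30.
Compare {F-α, F-β}: total 32.
No size-2 selection does better; minimum is 28.

28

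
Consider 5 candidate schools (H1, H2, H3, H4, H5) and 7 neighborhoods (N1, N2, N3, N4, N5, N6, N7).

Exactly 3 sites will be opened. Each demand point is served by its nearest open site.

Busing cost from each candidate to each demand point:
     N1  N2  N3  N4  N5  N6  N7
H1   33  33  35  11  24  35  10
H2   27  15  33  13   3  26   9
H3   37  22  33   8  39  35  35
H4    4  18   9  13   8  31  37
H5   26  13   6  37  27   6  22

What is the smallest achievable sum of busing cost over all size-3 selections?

54

Open {H2, H4, H5}.
  N1→H4 4, N2→H5 13, N3→H5 6, N4→H2 13, N5→H2 3, N6→H5 6, N7→H2 9  ⇒ total 54.
Compare {H1, H4, H5}: total 58.
Compare {H3, H4, H5}: total 67.
No size-3 selection does better; minimum is 54.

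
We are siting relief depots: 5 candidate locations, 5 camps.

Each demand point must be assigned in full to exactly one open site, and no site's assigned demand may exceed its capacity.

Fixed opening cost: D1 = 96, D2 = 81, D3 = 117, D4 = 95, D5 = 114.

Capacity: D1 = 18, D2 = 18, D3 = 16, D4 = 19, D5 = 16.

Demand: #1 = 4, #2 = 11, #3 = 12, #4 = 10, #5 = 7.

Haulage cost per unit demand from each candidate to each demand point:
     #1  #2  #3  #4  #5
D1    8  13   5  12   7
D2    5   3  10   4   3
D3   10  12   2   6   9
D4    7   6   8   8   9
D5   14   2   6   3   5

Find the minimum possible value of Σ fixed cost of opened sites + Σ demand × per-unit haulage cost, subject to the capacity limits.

459

Open {D2, D3, D5}; cheapest assignment that respects the capacities:
  D2 (cap 18, load 17): #4, #5 — cost 10×4 + 7×3 = 61
  D3 (cap 16, load 16): #1, #3 — cost 4×10 + 12×2 = 64
  D5 (cap 16, load 11): #2 — cost 11×2 = 22
  Shipping 147, fixed 312 → total 459.
  Any other capacity-feasible assignment to {D2, D3, D5} ships for at least 147.
Compare {D1, D2, D5}: its best feasible assignment gives total 466.
Compare {D2, D3, D4}: its best feasible assignment gives total 472.
Every other set of open sites that can feasibly serve all demand totals ≥ 466 even under its best assignment. Minimum: 459.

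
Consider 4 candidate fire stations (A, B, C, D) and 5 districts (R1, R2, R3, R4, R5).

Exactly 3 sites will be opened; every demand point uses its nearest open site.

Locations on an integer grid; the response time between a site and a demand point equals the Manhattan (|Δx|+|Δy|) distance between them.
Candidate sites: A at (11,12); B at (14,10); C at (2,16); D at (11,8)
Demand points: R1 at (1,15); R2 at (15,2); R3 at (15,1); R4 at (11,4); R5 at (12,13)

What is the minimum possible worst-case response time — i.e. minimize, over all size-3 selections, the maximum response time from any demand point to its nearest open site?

Open {A, B, C}.
  Farthest demand point is R3 at response time 10 (to B); all others are ≤ 10.
With {B, C, D} the worst case is 10.
With {A, C, D} the worst case is 11.
No size-3 selection achieves below 10.

10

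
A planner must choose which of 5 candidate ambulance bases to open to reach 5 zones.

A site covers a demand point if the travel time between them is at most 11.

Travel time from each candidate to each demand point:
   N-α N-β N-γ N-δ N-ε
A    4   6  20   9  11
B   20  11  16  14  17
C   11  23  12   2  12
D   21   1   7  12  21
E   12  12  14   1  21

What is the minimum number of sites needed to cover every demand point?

Coverage sets (demand points within 11 of each site):
  A: {N-α, N-β, N-δ, N-ε}
  B: {N-β}
  C: {N-α, N-δ}
  D: {N-β, N-γ}
  E: {N-δ}
No single site covers all 5 demand points.
But {A, D} covers everything, so the minimum is 2.

2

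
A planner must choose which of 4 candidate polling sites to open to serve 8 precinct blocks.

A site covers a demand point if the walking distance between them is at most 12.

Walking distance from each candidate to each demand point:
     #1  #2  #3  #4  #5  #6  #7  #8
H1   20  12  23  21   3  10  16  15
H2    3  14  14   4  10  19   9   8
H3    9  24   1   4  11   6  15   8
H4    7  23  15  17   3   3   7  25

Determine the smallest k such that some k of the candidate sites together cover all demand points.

Coverage sets (demand points within 12 of each site):
  H1: {#2, #5, #6}
  H2: {#1, #4, #5, #7, #8}
  H3: {#1, #3, #4, #5, #6, #8}
  H4: {#1, #5, #6, #7}
No 2 sites suffice: every size-2 union leaves at least one demand point uncovered.
But {H1, H2, H3} covers everything, so the minimum is 3.

3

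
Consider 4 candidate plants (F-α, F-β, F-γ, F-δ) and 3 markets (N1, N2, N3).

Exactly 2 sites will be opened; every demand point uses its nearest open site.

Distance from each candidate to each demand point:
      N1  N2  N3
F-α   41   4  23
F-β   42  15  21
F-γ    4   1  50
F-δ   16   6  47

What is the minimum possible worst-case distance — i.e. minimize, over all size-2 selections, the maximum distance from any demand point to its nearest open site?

Open {F-β, F-γ}.
  Farthest demand point is N3 at distance 21 (to F-β); all others are ≤ 21.
With {F-β, F-δ} the worst case is 21.
With {F-α, F-γ} the worst case is 23.
No size-2 selection achieves below 21.

21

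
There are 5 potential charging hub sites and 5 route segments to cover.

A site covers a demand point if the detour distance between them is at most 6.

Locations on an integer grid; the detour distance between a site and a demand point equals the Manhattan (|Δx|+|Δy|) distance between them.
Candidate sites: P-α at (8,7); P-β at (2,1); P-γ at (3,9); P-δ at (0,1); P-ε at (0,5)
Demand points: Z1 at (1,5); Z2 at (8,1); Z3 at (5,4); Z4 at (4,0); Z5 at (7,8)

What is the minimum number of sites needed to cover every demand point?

2

Coverage sets (demand points within 6 of each site):
  P-α: {Z2, Z3, Z5}
  P-β: {Z1, Z2, Z3, Z4}
  P-γ: {Z1, Z5}
  P-δ: {Z1, Z4}
  P-ε: {Z1, Z3}
No single site covers all 5 demand points.
But {P-α, P-β} covers everything, so the minimum is 2.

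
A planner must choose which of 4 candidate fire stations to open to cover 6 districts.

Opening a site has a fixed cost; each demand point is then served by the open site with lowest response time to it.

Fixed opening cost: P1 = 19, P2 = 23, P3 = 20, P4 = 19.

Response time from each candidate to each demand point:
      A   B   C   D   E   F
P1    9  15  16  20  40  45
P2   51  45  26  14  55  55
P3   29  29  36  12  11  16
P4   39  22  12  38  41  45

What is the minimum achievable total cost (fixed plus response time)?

118

Open {P1, P3}: assign each demand point to its cheapest open site.
  A→P1 9, B→P1 15, C→P1 16, D→P3 12, E→P3 11, F→P3 16
  response time 79, fixed 39 → total 118.
Compare {P1, P3, P4}: response time 75 + fixed 58 = 133.
Compare {P3, P4}: response time 102 + fixed 39 = 141.
Compare {P1, P2, P3}: response time 79 + fixed 62 = 141.
All other subsets cost ≥ 133. Minimum total cost: 118.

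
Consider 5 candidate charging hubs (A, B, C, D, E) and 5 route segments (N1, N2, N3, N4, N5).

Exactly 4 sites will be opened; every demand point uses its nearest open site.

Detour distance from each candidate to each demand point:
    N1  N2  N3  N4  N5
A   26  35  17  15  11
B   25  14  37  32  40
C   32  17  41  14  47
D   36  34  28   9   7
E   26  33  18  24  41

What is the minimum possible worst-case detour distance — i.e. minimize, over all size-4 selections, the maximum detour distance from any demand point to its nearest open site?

25

Open {A, B, C, D}.
  Farthest demand point is N1 at detour distance 25 (to B); all others are ≤ 25.
With {A, B, C, E} the worst case is 25.
With {A, B, D, E} the worst case is 25.
No size-4 selection achieves below 25.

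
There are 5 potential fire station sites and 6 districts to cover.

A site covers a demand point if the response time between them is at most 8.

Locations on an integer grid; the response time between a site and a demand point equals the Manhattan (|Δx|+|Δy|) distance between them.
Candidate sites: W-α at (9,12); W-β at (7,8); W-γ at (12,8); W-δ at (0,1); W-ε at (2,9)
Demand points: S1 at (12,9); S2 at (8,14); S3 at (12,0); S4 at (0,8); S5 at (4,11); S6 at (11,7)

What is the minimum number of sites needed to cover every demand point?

Coverage sets (demand points within 8 of each site):
  W-α: {S1, S2, S5, S6}
  W-β: {S1, S2, S4, S5, S6}
  W-γ: {S1, S3, S6}
  W-δ: {S4}
  W-ε: {S4, S5}
No single site covers all 6 demand points.
But {W-β, W-γ} covers everything, so the minimum is 2.

2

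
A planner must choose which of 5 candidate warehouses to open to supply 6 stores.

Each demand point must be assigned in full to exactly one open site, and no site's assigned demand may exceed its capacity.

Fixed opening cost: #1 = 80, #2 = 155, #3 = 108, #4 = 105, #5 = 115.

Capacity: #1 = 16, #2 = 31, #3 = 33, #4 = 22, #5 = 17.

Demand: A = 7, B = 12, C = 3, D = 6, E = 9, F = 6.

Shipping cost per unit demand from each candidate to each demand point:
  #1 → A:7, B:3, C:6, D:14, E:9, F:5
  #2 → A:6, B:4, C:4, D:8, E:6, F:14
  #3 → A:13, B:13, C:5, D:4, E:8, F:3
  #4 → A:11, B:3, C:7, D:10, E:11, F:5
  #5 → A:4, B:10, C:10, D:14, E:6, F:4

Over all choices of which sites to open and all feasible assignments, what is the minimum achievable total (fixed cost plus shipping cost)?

Open {#1, #3}; cheapest assignment that respects the capacities:
  #1 (cap 16, load 12): B — cost 12×3 = 36
  #3 (cap 33, load 31): A, C, D, E, F — cost 7×13 + 3×5 + 6×4 + 9×8 + 6×3 = 220
  Shipping 256, fixed 188 → total 444.
  Any other capacity-feasible assignment to {#1, #3} ships for at least 256.
Compare {#3, #4}: its best feasible assignment gives total 455.
Compare {#2, #3}: its best feasible assignment gives total 461.
Every other set of open sites that can feasibly serve all demand totals ≥ 455 even under its best assignment. Minimum: 444.

444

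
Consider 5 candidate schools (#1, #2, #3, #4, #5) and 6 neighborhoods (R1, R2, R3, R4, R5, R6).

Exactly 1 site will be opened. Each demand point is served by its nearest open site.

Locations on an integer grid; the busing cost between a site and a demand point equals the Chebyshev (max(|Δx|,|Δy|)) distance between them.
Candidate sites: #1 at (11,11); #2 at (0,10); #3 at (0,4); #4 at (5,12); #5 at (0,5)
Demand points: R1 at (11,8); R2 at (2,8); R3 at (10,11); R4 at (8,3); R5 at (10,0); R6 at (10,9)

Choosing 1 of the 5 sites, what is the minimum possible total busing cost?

34

Open {#1}.
  R1→#1 3, R2→#1 9, R3→#1 1, R4→#1 8, R5→#1 11, R6→#1 2  ⇒ total 34.
Compare {#4}: total 41.
Compare {#2}: total 51.
No size-1 selection does better; minimum is 34.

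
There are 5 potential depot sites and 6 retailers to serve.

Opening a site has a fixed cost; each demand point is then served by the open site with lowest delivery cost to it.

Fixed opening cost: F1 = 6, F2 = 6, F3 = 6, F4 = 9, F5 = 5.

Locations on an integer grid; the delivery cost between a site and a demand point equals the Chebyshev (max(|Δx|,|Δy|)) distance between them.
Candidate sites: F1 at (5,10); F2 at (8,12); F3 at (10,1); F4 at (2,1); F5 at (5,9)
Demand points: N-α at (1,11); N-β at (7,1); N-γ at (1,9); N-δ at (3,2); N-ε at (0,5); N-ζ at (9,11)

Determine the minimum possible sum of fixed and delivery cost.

Open {F4, F5}: assign each demand point to its cheapest open site.
  N-α→F5 4, N-β→F4 5, N-γ→F5 4, N-δ→F4 1, N-ε→F4 4, N-ζ→F5 4
  delivery cost 22, fixed 14 → total 36.
Compare {F5}: delivery cost 32 + fixed 5 = 37.
Compare {F1, F4}: delivery cost 22 + fixed 15 = 37.
Compare {F3, F5}: delivery cost 27 + fixed 11 = 38.
All other subsets cost ≥ 37. Minimum total cost: 36.

36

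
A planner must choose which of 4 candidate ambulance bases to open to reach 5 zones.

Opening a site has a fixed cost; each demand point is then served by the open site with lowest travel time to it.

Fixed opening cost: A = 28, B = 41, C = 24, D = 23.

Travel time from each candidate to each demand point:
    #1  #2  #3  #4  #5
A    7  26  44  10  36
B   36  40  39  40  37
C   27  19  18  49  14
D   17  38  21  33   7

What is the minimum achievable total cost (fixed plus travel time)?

Open {A, C}: assign each demand point to its cheapest open site.
  #1→A 7, #2→C 19, #3→C 18, #4→A 10, #5→C 14
  travel time 68, fixed 52 → total 120.
Compare {A, D}: travel time 71 + fixed 51 = 122.
Compare {A, C, D}: travel time 61 + fixed 75 = 136.
Compare {D}: travel time 116 + fixed 23 = 139.
All other subsets cost ≥ 122. Minimum total cost: 120.

120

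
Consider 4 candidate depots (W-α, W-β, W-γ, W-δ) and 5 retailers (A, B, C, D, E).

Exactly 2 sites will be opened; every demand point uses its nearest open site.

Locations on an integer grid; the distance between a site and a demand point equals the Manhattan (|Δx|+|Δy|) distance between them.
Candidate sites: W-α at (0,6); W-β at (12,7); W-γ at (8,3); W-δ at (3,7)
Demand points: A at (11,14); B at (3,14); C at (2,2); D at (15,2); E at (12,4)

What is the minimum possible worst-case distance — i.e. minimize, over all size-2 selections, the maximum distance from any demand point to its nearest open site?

8

Open {W-β, W-δ}.
  Farthest demand point is A at distance 8 (to W-β); all others are ≤ 8.
With {W-α, W-β} the worst case is 11.
With {W-α, W-γ} the worst case is 14.
No size-2 selection achieves below 8.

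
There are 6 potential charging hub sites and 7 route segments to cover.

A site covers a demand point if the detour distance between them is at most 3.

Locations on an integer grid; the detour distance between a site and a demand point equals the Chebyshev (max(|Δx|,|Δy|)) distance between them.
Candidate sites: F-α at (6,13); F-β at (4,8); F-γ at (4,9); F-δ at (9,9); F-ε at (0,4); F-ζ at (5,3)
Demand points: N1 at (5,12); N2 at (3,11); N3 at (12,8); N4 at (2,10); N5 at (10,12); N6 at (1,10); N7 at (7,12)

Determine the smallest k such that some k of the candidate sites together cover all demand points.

Coverage sets (demand points within 3 of each site):
  F-α: {N1, N2, N7}
  F-β: {N2, N4, N6}
  F-γ: {N1, N2, N4, N6, N7}
  F-δ: {N3, N5, N7}
  F-ε: {}
  F-ζ: {}
No single site covers all 7 demand points.
But {F-γ, F-δ} covers everything, so the minimum is 2.

2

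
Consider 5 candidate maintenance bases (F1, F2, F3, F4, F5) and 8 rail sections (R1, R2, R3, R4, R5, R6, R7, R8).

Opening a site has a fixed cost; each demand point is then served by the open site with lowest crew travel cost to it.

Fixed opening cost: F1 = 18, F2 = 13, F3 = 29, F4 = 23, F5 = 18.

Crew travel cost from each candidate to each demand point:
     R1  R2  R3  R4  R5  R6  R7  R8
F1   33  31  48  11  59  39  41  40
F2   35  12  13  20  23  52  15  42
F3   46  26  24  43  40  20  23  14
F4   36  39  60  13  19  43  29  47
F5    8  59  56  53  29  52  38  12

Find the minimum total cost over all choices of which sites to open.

182

Open {F1, F2, F5}: assign each demand point to its cheapest open site.
  R1→F5 8, R2→F2 12, R3→F2 13, R4→F1 11, R5→F2 23, R6→F1 39, R7→F2 15, R8→F5 12
  crew travel cost 133, fixed 49 → total 182.
Compare {F2, F3, F5}: crew travel cost 123 + fixed 60 = 183.
Compare {F2, F5}: crew travel cost 155 + fixed 31 = 186.
Compare {F2, F4, F5}: crew travel cost 135 + fixed 54 = 189.
All other subsets cost ≥ 183. Minimum total cost: 182.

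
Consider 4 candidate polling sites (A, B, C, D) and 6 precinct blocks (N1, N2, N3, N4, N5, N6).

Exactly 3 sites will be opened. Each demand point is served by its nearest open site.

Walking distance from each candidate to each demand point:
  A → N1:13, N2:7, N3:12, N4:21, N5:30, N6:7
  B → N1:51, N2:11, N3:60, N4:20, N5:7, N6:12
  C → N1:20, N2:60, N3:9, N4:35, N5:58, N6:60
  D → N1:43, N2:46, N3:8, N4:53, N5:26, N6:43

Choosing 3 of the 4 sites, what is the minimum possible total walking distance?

62

Open {A, B, D}.
  N1→A 13, N2→A 7, N3→D 8, N4→B 20, N5→B 7, N6→A 7  ⇒ total 62.
Compare {A, B, C}: total 63.
Compare {B, C, D}: total 78.
No size-3 selection does better; minimum is 62.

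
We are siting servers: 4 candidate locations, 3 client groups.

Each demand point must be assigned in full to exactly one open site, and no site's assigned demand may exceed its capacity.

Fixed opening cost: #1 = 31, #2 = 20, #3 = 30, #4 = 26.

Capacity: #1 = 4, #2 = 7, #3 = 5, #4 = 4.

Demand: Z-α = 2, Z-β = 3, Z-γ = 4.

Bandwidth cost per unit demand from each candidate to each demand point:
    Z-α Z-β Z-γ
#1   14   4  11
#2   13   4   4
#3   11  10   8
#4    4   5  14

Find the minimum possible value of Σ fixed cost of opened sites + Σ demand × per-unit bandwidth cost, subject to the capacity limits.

Open {#2, #4}; cheapest assignment that respects the capacities:
  #2 (cap 7, load 7): Z-β, Z-γ — cost 3×4 + 4×4 = 28
  #4 (cap 4, load 2): Z-α — cost 2×4 = 8
  Shipping 36, fixed 46 → total 82.
  Any other capacity-feasible assignment to {#2, #4} ships for at least 36.
Compare {#2, #3}: its best feasible assignment gives total 100.
Compare {#1, #2}: its best feasible assignment gives total 105.
Every other set of open sites that can feasibly serve all demand totals ≥ 100 even under its best assignment. Minimum: 82.

82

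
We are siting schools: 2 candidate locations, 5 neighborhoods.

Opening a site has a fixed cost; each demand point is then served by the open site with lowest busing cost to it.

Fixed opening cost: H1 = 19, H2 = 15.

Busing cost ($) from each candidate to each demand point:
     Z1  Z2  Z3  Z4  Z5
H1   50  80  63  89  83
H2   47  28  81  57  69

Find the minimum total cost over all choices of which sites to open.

297

Open {H2}: assign each demand point to its cheapest open site.
  Z1→H2 47, Z2→H2 28, Z3→H2 81, Z4→H2 57, Z5→H2 69
  busing cost 282, fixed 15 → total 297.
Compare {H1, H2}: busing cost 264 + fixed 34 = 298.
Compare {H1}: busing cost 365 + fixed 19 = 384.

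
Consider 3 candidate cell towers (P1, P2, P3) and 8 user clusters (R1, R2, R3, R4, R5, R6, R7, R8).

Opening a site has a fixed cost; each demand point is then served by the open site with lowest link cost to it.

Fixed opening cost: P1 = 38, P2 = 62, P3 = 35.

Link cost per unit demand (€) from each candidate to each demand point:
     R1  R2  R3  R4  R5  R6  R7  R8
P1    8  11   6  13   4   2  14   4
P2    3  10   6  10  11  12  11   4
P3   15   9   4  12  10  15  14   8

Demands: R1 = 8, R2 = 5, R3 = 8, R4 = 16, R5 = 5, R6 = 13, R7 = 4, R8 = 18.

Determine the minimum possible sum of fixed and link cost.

544

Open {P1, P2}: assign each demand point to its cheapest open site.
  R1→P2 8×3=24, R2→P2 5×10=50, R3→P1 8×6=48, R4→P2 16×10=160, R5→P1 5×4=20, R6→P1 13×2=26, R7→P2 4×11=44, R8→P1 18×4=72
  link cost 444, fixed 100 → total 544.
Compare {P1, P2, P3}: link cost 423 + fixed 135 = 558.
Compare {P1, P3}: link cost 507 + fixed 73 = 580.
Compare {P1}: link cost 549 + fixed 38 = 587.
All other subsets cost ≥ 558. Minimum total cost: 544.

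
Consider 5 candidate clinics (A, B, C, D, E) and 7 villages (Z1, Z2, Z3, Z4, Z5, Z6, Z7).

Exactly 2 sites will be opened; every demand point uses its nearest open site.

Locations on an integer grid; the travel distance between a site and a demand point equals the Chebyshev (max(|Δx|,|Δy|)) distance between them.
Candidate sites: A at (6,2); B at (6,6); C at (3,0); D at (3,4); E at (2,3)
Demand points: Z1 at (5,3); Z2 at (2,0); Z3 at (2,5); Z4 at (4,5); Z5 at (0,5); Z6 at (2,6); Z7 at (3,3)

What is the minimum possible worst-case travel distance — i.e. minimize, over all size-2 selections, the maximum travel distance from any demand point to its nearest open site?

3

Open {A, E}.
  Farthest demand point is Z2 at travel distance 3 (to E); all others are ≤ 3.
With {B, E} the worst case is 3.
With {C, D} the worst case is 3.
No size-2 selection achieves below 3.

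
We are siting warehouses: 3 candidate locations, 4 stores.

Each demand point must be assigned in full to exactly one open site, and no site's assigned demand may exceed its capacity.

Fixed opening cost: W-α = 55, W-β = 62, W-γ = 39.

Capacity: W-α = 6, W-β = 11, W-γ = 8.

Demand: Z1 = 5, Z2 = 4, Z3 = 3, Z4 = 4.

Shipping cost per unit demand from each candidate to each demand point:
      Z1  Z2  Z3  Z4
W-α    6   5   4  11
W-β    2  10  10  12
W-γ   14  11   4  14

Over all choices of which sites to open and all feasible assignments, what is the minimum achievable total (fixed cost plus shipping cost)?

Open {W-β, W-γ}; cheapest assignment that respects the capacities:
  W-β (cap 11, load 9): Z1, Z4 — cost 5×2 + 4×12 = 58
  W-γ (cap 8, load 7): Z2, Z3 — cost 4×11 + 3×4 = 56
  Shipping 114, fixed 101 → total 215.
  Any other capacity-feasible assignment to {W-β, W-γ} ships for at least 114.
Compare {W-α, W-β, W-γ}: its best feasible assignment gives total 246.
Compare {W-α, W-β}: its best feasible assignment gives total 265.
Every other set of open sites that can feasibly serve all demand totals ≥ 246 even under its best assignment. Minimum: 215.

215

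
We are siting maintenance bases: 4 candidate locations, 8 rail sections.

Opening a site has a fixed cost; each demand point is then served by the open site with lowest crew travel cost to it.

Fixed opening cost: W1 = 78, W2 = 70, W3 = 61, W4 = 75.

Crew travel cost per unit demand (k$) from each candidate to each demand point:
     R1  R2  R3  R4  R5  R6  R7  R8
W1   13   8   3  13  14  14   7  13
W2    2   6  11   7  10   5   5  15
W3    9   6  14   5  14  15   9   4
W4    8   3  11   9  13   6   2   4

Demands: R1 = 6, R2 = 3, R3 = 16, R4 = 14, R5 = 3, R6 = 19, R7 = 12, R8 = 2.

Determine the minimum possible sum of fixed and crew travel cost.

535

Open {W1, W2}: assign each demand point to its cheapest open site.
  R1→W2 6×2=12, R2→W2 3×6=18, R3→W1 16×3=48, R4→W2 14×7=98, R5→W2 3×10=30, R6→W2 19×5=95, R7→W2 12×5=60, R8→W1 2×13=26
  crew travel cost 387, fixed 148 → total 535.
Compare {W1, W2, W4}: crew travel cost 324 + fixed 223 = 547.
Compare {W1, W2, W3}: crew travel cost 341 + fixed 209 = 550.
Compare {W1, W4}: crew travel cost 416 + fixed 153 = 569.
All other subsets cost ≥ 547. Minimum total cost: 535.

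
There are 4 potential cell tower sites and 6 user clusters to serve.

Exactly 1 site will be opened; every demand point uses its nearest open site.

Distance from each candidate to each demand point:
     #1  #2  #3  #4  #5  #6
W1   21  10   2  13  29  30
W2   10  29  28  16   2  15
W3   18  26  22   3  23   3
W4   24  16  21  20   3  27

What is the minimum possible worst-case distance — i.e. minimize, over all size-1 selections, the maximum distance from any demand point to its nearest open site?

Open {W3}.
  Farthest demand point is #2 at distance 26 (to W3); all others are ≤ 26.
With {W4} the worst case is 27.
With {W2} the worst case is 29.
No size-1 selection achieves below 26.

26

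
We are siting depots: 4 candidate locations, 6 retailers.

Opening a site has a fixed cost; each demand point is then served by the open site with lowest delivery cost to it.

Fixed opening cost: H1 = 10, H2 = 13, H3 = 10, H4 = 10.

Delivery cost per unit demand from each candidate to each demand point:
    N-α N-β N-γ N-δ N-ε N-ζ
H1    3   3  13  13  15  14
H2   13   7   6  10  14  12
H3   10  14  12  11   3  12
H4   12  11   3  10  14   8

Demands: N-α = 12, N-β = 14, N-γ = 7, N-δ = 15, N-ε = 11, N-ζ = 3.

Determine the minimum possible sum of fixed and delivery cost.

336

Open {H1, H3, H4}: assign each demand point to its cheapest open site.
  N-α→H1 12×3=36, N-β→H1 14×3=42, N-γ→H4 7×3=21, N-δ→H4 15×10=150, N-ε→H3 11×3=33, N-ζ→H4 3×8=24
  delivery cost 306, fixed 30 → total 336.
Compare {H1, H2, H3, H4}: delivery cost 306 + fixed 43 = 349.
Compare {H1, H2, H3}: delivery cost 339 + fixed 33 = 372.
Compare {H1, H3}: delivery cost 396 + fixed 20 = 416.
All other subsets cost ≥ 349. Minimum total cost: 336.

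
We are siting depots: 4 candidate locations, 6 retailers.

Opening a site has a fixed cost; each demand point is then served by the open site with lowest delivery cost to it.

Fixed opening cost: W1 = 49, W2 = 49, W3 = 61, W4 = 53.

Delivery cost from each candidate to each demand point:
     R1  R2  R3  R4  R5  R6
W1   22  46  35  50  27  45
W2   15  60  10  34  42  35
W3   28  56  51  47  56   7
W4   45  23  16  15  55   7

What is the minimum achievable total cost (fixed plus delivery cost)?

212

Open {W1, W4}: assign each demand point to its cheapest open site.
  R1→W1 22, R2→W4 23, R3→W4 16, R4→W4 15, R5→W1 27, R6→W4 7
  delivery cost 110, fixed 102 → total 212.
Compare {W4}: delivery cost 161 + fixed 53 = 214.
Compare {W2, W4}: delivery cost 112 + fixed 102 = 214.
Compare {W2}: delivery cost 196 + fixed 49 = 245.
All other subsets cost ≥ 214. Minimum total cost: 212.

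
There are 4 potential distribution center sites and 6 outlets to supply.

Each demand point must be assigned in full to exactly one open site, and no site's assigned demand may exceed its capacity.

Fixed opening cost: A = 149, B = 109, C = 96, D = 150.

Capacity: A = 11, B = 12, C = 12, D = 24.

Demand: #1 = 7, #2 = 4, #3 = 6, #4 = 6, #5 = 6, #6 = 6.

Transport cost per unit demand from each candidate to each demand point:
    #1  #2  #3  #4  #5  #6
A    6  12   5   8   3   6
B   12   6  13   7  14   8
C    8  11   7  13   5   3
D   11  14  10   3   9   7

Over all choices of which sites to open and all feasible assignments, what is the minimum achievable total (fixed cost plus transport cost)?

505

Open {C, D}; cheapest assignment that respects the capacities:
  C (cap 12, load 12): #5, #6 — cost 6×5 + 6×3 = 48
  D (cap 24, load 23): #1, #2, #3, #4 — cost 7×11 + 4×14 + 6×10 + 6×3 = 211
  Shipping 259, fixed 246 → total 505.
  Any other capacity-feasible assignment to {C, D} ships for at least 259.
Compare {B, D}: its best feasible assignment gives total 541.
Compare {A, D}: its best feasible assignment gives total 563.
Every other set of open sites that can feasibly serve all demand totals ≥ 541 even under its best assignment. Minimum: 505.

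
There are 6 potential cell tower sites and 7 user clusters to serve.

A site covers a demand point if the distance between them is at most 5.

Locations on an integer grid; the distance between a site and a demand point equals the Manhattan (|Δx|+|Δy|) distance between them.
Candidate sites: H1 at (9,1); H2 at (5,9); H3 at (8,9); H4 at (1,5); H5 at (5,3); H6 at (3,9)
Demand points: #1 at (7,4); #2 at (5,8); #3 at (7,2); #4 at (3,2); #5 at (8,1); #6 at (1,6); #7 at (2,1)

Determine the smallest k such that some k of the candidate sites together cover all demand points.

Coverage sets (demand points within 5 of each site):
  H1: {#1, #3, #5}
  H2: {#2}
  H3: {#2}
  H4: {#4, #6, #7}
  H5: {#1, #2, #3, #4, #5, #7}
  H6: {#2, #6}
No single site covers all 7 demand points.
But {H4, H5} covers everything, so the minimum is 2.

2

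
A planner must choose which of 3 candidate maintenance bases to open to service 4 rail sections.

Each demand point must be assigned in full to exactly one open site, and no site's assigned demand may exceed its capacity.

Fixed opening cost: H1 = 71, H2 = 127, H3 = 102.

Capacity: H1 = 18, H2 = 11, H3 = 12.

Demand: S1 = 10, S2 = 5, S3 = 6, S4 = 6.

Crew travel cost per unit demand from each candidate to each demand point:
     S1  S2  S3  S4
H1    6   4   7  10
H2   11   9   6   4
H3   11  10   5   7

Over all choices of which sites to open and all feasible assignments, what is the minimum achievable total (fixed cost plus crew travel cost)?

325

Open {H1, H3}; cheapest assignment that respects the capacities:
  H1 (cap 18, load 15): S1, S2 — cost 10×6 + 5×4 = 80
  H3 (cap 12, load 12): S3, S4 — cost 6×5 + 6×7 = 72
  Shipping 152, fixed 173 → total 325.
  Any other capacity-feasible assignment to {H1, H3} ships for at least 152.
Compare {H1, H2}: its best feasible assignment gives total 369.
Compare {H1, H2, H3}: its best feasible assignment gives total 434.
Every other set of open sites that can feasibly serve all demand totals ≥ 369 even under its best assignment. Minimum: 325.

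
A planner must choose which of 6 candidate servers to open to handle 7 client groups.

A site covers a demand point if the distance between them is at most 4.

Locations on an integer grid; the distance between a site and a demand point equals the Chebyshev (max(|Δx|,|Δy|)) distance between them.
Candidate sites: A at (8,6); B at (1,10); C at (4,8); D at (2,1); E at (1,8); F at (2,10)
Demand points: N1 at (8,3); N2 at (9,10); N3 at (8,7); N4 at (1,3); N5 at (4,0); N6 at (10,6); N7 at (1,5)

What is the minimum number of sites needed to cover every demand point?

2

Coverage sets (demand points within 4 of each site):
  A: {N1, N2, N3, N6}
  B: {}
  C: {N3, N7}
  D: {N4, N5, N7}
  E: {N7}
  F: {}
No single site covers all 7 demand points.
But {A, D} covers everything, so the minimum is 2.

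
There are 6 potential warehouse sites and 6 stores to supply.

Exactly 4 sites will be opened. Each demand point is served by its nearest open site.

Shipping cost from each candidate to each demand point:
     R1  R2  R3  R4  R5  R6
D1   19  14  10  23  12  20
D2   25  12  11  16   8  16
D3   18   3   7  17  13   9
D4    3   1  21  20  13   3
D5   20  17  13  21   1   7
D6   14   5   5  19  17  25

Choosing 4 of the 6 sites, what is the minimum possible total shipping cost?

29

Open {D2, D4, D5, D6}.
  R1→D4 3, R2→D4 1, R3→D6 5, R4→D2 16, R5→D5 1, R6→D4 3  ⇒ total 29.
Compare {D3, D4, D5, D6}: total 30.
Compare {D2, D3, D4, D5}: total 31.
No size-4 selection does better; minimum is 29.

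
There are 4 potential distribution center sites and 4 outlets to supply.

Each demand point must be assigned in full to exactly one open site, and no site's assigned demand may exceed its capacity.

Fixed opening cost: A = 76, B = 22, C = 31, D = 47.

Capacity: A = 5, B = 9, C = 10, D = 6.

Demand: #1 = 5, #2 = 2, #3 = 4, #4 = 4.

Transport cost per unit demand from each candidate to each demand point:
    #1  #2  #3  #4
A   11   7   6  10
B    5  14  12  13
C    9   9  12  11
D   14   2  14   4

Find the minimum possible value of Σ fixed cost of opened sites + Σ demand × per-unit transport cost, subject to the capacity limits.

Open {B, D}; cheapest assignment that respects the capacities:
  B (cap 9, load 9): #1, #3 — cost 5×5 + 4×12 = 73
  D (cap 6, load 6): #2, #4 — cost 2×2 + 4×4 = 20
  Shipping 93, fixed 69 → total 162.
  Any other capacity-feasible assignment to {B, D} ships for at least 93.
Compare {B, C}: its best feasible assignment gives total 188.
Compare {C, D}: its best feasible assignment gives total 191.
Every other set of open sites that can feasibly serve all demand totals ≥ 188 even under its best assignment. Minimum: 162.

162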